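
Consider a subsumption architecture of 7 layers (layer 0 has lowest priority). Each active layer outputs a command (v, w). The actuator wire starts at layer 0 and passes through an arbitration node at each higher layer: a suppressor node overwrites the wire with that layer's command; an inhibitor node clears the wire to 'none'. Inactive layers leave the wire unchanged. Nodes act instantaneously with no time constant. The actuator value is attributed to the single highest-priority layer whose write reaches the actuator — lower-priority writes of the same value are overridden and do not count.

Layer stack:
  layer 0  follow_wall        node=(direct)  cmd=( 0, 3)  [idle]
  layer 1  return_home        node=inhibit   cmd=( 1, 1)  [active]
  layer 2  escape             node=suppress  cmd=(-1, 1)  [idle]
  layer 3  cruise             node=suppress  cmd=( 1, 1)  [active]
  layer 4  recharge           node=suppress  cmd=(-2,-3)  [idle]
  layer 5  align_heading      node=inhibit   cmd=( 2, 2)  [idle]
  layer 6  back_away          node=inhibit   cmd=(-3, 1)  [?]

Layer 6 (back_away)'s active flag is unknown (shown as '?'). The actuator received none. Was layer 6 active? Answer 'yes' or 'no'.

yes

If layer 6 is active=yes:
  actuator would be none
If layer 6 is active=no:
  actuator would be (1, 1)
Observed none, so layer 6 was active.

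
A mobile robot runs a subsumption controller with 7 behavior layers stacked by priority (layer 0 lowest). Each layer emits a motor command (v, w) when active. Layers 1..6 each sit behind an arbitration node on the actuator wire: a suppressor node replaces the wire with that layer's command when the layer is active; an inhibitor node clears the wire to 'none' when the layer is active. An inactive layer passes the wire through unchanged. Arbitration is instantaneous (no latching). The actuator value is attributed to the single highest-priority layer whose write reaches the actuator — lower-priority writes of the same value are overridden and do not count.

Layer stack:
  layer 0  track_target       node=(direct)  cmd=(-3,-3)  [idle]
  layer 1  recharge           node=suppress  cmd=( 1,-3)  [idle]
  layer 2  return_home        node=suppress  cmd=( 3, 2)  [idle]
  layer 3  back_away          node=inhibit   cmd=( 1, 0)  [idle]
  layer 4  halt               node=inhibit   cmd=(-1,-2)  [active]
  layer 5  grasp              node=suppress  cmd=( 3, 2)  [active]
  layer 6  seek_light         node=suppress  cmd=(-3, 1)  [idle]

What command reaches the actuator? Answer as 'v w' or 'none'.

L0 track_target: idle → wire = none
L1 recharge: idle → wire stays none
L2 return_home: idle → wire stays none
L3 back_away: idle → wire stays none
L4 halt: active, inhibitor → wire = none
L5 grasp: active, suppressor → wire = (3, 2)
L6 seek_light: idle → wire stays (3, 2)
actuator = (3, 2)

3 2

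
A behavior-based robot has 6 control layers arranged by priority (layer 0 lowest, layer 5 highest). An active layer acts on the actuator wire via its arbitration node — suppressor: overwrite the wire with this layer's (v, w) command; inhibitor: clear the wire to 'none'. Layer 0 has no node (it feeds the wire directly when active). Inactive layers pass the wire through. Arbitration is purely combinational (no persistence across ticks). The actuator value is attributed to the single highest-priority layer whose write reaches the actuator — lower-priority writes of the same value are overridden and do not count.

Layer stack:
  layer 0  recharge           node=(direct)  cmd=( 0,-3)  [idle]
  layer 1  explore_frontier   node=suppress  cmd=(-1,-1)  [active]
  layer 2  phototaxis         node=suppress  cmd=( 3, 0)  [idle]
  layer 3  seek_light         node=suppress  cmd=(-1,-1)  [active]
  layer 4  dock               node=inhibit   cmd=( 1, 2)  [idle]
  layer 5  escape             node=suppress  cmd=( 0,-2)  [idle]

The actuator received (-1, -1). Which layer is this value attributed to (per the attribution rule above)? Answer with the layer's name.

seek_light

[0] recharge off; wire := none
[1] explore_frontier on (suppress); wire := (-1, -1)
[2] phototaxis off; pass (-1, -1)
[3] seek_light on (suppress); wire := (-1, -1)
[4] dock off; pass (-1, -1)
[5] escape off; pass (-1, -1)
output (-1, -1)
last writer: layer 3 = seek_light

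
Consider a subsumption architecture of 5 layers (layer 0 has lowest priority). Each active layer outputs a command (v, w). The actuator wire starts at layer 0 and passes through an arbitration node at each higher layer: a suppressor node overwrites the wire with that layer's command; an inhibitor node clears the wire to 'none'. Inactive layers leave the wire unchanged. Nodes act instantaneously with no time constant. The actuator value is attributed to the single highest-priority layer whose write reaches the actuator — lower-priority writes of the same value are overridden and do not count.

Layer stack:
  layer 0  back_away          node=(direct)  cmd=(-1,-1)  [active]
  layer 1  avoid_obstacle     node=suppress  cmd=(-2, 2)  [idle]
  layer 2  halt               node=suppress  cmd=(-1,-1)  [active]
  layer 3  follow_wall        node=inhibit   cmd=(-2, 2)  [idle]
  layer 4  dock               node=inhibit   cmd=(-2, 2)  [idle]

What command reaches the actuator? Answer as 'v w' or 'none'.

[0] back_away on; wire := (-1, -1)
[1] avoid_obstacle off; pass (-1, -1)
[2] halt on (suppress); wire := (-1, -1)
[3] follow_wall off; pass (-1, -1)
[4] dock off; pass (-1, -1)
output (-1, -1)

-1 -1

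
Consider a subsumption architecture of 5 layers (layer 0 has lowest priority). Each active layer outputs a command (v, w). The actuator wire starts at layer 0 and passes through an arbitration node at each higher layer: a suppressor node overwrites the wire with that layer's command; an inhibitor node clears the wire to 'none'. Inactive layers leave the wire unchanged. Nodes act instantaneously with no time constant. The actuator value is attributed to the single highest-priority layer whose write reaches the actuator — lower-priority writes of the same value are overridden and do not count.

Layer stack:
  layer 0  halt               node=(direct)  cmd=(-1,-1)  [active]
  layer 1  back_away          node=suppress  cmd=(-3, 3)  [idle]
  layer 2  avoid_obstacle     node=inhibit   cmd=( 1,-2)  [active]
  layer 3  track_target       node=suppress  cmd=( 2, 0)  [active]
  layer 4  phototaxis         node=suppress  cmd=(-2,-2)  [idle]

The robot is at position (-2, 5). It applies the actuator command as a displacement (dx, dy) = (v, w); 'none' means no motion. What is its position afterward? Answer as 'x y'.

layer 0 (halt) active — direct: (-1, -1)
layer 1 (back_away) idle — unchanged: (-1, -1)
layer 2 (avoid_obstacle) active — inhibits: none
layer 3 (track_target) active — suppresses: (2, 0)
layer 4 (phototaxis) idle — unchanged: (2, 0)
→ actuator (2, 0)
position: (-2, 5) + (2, 0) = (0, 5)

0 5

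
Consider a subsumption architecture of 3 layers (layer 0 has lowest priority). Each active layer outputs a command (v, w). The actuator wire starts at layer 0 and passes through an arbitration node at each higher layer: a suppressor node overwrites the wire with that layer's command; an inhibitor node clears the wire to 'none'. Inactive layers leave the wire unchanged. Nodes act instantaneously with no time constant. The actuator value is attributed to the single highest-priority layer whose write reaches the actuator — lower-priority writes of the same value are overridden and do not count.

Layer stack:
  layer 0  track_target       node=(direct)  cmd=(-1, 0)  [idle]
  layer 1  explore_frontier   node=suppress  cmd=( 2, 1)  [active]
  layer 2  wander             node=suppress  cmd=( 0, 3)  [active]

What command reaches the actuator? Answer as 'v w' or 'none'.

0 3

[0] track_target off; wire := none
[1] explore_frontier on (suppress); wire := (2, 1)
[2] wander on (suppress); wire := (0, 3)
output (0, 3)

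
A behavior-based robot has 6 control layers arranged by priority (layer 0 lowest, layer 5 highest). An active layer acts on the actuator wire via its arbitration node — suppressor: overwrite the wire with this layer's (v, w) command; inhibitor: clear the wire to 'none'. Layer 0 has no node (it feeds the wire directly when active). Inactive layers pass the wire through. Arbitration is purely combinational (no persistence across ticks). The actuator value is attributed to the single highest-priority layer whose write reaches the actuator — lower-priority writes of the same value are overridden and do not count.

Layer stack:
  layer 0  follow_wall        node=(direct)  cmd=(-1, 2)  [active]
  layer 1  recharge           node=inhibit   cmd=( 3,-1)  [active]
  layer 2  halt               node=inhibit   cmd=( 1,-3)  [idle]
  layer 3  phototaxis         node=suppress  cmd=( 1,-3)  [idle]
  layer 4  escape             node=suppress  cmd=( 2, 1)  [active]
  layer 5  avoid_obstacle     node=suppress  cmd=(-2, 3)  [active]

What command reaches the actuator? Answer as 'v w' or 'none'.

[0] follow_wall on; wire := (-1, 2)
[1] recharge on (inhibit); wire := none
[2] halt off; pass none
[3] phototaxis off; pass none
[4] escape on (suppress); wire := (2, 1)
[5] avoid_obstacle on (suppress); wire := (-2, 3)
output (-2, 3)

-2 3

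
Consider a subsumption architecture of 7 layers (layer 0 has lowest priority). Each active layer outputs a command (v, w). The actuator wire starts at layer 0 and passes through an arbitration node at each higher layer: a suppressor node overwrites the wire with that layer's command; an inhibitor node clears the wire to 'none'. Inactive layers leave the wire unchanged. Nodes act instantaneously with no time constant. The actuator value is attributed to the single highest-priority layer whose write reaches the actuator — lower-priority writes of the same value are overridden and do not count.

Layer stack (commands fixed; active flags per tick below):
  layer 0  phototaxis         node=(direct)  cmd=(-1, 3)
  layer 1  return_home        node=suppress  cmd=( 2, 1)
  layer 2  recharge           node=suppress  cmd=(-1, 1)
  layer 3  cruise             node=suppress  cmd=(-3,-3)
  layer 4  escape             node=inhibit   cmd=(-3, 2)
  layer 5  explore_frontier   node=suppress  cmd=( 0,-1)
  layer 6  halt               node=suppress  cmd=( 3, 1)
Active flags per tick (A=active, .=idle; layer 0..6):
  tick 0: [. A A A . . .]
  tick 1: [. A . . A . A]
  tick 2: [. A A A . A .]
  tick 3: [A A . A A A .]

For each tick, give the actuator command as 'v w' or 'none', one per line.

tick 0:
  L0 phototaxis: idle → wire = none
  L1 return_home: active, suppressor → wire = (2, 1)
  L2 recharge: active, suppressor → wire = (-1, 1)
  L3 cruise: active, suppressor → wire = (-3, -3)
  L4 escape: idle → wire stays (-3, -3)
  L5 explore_frontier: idle → wire stays (-3, -3)
  L6 halt: idle → wire stays (-3, -3)
  actuator = (-3, -3)
tick 1:
  L0 phototaxis: idle → wire = none
  L1 return_home: active, suppressor → wire = (2, 1)
  L2 recharge: idle → wire stays (2, 1)
  L3 cruise: idle → wire stays (2, 1)
  L4 escape: active, inhibitor → wire = none
  L5 explore_frontier: idle → wire stays none
  L6 halt: active, suppressor → wire = (3, 1)
  actuator = (3, 1)
tick 2:
  L0 phototaxis: idle → wire = none
  L1 return_home: active, suppressor → wire = (2, 1)
  L2 recharge: active, suppressor → wire = (-1, 1)
  L3 cruise: active, suppressor → wire = (-3, -3)
  L4 escape: idle → wire stays (-3, -3)
  L5 explore_frontier: active, suppressor → wire = (0, -1)
  L6 halt: idle → wire stays (0, -1)
  actuator = (0, -1)
tick 3:
  L0 phototaxis: active, feeds wire = (-1, 3)
  L1 return_home: active, suppressor → wire = (2, 1)
  L2 recharge: idle → wire stays (2, 1)
  L3 cruise: active, suppressor → wire = (-3, -3)
  L4 escape: active, inhibitor → wire = none
  L5 explore_frontier: active, suppressor → wire = (0, -1)
  L6 halt: idle → wire stays (0, -1)
  actuator = (0, -1)

-3 -3
3 1
0 -1
0 -1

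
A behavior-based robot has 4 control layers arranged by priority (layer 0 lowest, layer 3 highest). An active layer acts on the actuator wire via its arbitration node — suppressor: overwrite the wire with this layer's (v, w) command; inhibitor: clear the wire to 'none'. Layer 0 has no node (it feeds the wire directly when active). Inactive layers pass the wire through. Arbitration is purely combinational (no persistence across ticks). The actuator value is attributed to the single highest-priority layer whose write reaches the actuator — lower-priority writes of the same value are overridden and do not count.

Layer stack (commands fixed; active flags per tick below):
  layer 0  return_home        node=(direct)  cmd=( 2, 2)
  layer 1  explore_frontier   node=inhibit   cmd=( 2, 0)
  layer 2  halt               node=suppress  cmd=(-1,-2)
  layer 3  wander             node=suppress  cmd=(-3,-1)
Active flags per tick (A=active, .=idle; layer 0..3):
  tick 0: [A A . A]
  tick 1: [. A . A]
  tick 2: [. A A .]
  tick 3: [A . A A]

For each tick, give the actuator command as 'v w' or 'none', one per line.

-3 -1
-3 -1
-1 -2
-3 -1

tick 0:
  L0 return_home: active, feeds wire = (2, 2)
  L1 explore_frontier: active, inhibitor → wire = none
  L2 halt: idle → wire stays none
  L3 wander: active, suppressor → wire = (-3, -1)
  actuator = (-3, -1)
tick 1:
  L0 return_home: idle → wire = none
  L1 explore_frontier: active, inhibitor → wire = none
  L2 halt: idle → wire stays none
  L3 wander: active, suppressor → wire = (-3, -1)
  actuator = (-3, -1)
tick 2:
  L0 return_home: idle → wire = none
  L1 explore_frontier: active, inhibitor → wire = none
  L2 halt: active, suppressor → wire = (-1, -2)
  L3 wander: idle → wire stays (-1, -2)
  actuator = (-1, -2)
tick 3:
  L0 return_home: active, feeds wire = (2, 2)
  L1 explore_frontier: idle → wire stays (2, 2)
  L2 halt: active, suppressor → wire = (-1, -2)
  L3 wander: active, suppressor → wire = (-3, -1)
  actuator = (-3, -1)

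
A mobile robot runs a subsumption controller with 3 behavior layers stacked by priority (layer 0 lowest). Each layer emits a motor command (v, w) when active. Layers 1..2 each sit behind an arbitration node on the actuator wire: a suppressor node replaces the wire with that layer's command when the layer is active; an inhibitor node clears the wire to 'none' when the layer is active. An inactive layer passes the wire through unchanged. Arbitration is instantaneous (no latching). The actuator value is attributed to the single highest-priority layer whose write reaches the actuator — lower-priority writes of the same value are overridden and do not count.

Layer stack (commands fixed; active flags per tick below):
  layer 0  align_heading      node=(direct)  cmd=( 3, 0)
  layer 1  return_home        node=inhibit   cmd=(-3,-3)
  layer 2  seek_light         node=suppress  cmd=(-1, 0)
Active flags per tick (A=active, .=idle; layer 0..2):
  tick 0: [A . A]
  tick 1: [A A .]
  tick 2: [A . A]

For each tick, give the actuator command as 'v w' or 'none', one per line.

-1 0
none
-1 0

tick 0:
  layer 0 (align_heading) active — direct: (3, 0)
  layer 1 (return_home) idle — unchanged: (3, 0)
  layer 2 (seek_light) active — suppresses: (-1, 0)
  → actuator (-1, 0)
tick 1:
  layer 0 (align_heading) active — direct: (3, 0)
  layer 1 (return_home) active — inhibits: none
  layer 2 (seek_light) idle — unchanged: none
  → actuator none
tick 2:
  layer 0 (align_heading) active — direct: (3, 0)
  layer 1 (return_home) idle — unchanged: (3, 0)
  layer 2 (seek_light) active — suppresses: (-1, 0)
  → actuator (-1, 0)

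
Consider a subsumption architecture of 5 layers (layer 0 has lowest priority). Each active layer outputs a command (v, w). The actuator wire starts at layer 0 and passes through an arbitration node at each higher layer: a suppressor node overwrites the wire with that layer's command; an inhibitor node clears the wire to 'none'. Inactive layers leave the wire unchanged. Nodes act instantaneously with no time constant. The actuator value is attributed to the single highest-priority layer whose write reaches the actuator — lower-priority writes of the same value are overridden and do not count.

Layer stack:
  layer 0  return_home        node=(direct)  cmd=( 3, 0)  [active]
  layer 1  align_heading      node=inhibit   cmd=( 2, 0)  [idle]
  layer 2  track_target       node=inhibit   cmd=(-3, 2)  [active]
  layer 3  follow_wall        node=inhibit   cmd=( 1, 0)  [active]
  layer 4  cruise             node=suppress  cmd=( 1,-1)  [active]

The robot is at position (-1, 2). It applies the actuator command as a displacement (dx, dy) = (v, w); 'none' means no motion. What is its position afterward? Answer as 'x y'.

0 1

[0] return_home on; wire := (3, 0)
[1] align_heading off; pass (3, 0)
[2] track_target on (inhibit); wire := none
[3] follow_wall on (inhibit); wire := none
[4] cruise on (suppress); wire := (1, -1)
output (1, -1)
position: (-1, 2) + (1, -1) = (0, 1)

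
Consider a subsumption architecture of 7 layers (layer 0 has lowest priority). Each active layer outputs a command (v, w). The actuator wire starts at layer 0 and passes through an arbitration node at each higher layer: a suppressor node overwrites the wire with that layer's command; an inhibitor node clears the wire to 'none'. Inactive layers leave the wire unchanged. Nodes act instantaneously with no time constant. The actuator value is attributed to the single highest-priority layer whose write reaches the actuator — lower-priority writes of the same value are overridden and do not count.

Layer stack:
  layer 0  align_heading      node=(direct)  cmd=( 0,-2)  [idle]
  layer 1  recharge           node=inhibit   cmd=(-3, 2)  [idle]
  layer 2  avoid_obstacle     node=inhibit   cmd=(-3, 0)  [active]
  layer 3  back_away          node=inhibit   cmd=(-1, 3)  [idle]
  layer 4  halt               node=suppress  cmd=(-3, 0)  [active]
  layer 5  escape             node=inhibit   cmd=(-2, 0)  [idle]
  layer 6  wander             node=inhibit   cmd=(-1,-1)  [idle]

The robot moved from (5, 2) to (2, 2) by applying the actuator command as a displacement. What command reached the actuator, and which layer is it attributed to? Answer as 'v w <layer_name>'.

-3 0 halt

displacement = (2, 2) − (5, 2) = (-3, 0)
layer 0 (align_heading) idle — none
layer 1 (recharge) idle — unchanged: none
layer 2 (avoid_obstacle) active — inhibits: none
layer 3 (back_away) idle — unchanged: none
layer 4 (halt) active — suppresses: (-3, 0)
layer 5 (escape) idle — unchanged: (-3, 0)
layer 6 (wander) idle — unchanged: (-3, 0)
→ actuator (-3, 0) — from layer 4 (halt)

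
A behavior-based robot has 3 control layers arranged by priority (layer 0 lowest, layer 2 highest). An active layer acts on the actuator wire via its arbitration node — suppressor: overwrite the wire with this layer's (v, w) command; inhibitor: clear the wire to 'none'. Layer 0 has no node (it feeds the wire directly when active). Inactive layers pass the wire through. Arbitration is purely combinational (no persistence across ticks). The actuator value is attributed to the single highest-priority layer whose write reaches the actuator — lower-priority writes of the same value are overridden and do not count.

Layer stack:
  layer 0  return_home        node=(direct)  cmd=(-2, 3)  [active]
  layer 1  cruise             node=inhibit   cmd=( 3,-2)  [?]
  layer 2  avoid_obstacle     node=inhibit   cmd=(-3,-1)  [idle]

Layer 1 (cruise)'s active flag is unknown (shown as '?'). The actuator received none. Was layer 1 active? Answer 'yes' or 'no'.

If layer 1 is active=yes:
  actuator would be none
If layer 1 is active=no:
  actuator would be (-2, 3)
Observed none, so layer 1 was active.

yes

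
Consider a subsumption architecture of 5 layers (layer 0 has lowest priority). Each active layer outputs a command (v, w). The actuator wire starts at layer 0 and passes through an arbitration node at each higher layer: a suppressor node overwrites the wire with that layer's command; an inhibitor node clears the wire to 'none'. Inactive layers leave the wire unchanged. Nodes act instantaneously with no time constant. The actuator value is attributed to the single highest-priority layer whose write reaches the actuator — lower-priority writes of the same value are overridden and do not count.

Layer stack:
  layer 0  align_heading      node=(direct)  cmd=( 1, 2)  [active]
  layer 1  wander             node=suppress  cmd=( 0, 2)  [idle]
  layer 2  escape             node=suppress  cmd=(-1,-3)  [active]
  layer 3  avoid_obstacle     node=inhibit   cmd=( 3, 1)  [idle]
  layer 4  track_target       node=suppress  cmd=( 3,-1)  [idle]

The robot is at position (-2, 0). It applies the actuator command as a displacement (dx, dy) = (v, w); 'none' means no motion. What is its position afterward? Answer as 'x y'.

-3 -3

layer 0 (align_heading) active — direct: (1, 2)
layer 1 (wander) idle — unchanged: (1, 2)
layer 2 (escape) active — suppresses: (-1, -3)
layer 3 (avoid_obstacle) idle — unchanged: (-1, -3)
layer 4 (track_target) idle — unchanged: (-1, -3)
→ actuator (-1, -3)
position: (-2, 0) + (-1, -3) = (-3, -3)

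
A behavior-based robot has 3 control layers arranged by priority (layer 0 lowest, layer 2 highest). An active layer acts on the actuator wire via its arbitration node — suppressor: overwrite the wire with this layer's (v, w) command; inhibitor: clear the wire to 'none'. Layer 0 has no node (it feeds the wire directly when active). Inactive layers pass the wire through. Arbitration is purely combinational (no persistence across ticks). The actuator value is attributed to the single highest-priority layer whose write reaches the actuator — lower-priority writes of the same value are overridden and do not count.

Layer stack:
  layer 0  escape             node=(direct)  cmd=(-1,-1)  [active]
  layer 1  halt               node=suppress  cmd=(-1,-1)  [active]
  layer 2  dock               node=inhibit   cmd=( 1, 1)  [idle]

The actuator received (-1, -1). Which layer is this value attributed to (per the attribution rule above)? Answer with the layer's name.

layer 0 (escape) active — direct: (-1, -1)
layer 1 (halt) active — suppresses: (-1, -1)
layer 2 (dock) idle — unchanged: (-1, -1)
→ actuator (-1, -1)
last writer: layer 1 = halt

halt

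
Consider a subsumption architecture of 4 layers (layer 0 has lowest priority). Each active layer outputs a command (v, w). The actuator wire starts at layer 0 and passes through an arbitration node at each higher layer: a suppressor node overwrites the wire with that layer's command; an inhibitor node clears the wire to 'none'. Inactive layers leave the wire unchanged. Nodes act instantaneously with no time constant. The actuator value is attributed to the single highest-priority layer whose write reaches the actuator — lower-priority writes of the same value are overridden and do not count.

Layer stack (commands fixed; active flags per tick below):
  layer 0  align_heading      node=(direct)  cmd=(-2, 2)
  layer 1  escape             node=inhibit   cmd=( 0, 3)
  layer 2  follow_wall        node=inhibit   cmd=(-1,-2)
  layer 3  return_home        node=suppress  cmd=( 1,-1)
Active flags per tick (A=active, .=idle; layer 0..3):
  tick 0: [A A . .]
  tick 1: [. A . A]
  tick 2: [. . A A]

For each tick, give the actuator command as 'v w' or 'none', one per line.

none
1 -1
1 -1

tick 0:
  [0] align_heading on; wire := (-2, 2)
  [1] escape on (inhibit); wire := none
  [2] follow_wall off; pass none
  [3] return_home off; pass none
  output none
tick 1:
  [0] align_heading off; wire := none
  [1] escape on (inhibit); wire := none
  [2] follow_wall off; pass none
  [3] return_home on (suppress); wire := (1, -1)
  output (1, -1)
tick 2:
  [0] align_heading off; wire := none
  [1] escape off; pass none
  [2] follow_wall on (inhibit); wire := none
  [3] return_home on (suppress); wire := (1, -1)
  output (1, -1)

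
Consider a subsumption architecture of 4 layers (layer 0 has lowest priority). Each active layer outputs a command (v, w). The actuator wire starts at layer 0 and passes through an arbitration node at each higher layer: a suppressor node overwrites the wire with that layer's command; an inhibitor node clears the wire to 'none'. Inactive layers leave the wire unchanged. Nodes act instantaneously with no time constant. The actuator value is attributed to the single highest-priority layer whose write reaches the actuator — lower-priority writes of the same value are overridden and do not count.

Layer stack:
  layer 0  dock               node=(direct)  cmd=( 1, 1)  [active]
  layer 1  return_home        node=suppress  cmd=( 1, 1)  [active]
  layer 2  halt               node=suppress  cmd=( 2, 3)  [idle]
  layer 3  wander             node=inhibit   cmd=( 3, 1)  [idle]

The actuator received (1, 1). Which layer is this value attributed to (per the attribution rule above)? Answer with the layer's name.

return_home

layer 0 (dock) active — direct: (1, 1)
layer 1 (return_home) active — suppresses: (1, 1)
layer 2 (halt) idle — unchanged: (1, 1)
layer 3 (wander) idle — unchanged: (1, 1)
→ actuator (1, 1)
last writer: layer 1 = return_home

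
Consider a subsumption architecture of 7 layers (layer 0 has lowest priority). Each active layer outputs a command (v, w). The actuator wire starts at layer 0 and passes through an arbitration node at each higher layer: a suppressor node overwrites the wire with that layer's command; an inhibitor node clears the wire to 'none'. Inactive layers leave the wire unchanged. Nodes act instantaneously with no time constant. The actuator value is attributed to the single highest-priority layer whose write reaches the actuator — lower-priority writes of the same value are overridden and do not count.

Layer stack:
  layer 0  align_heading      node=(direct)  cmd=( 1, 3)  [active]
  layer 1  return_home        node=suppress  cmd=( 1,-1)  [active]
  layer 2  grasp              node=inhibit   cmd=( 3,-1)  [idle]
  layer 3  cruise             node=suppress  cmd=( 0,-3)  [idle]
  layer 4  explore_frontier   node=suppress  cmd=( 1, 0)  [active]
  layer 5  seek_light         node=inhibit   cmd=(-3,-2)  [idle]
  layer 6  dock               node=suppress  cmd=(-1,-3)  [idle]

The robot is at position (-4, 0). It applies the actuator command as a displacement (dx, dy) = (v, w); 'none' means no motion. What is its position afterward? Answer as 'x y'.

-3 0

[0] align_heading on; wire := (1, 3)
[1] return_home on (suppress); wire := (1, -1)
[2] grasp off; pass (1, -1)
[3] cruise off; pass (1, -1)
[4] explore_frontier on (suppress); wire := (1, 0)
[5] seek_light off; pass (1, 0)
[6] dock off; pass (1, 0)
output (1, 0)
position: (-4, 0) + (1, 0) = (-3, 0)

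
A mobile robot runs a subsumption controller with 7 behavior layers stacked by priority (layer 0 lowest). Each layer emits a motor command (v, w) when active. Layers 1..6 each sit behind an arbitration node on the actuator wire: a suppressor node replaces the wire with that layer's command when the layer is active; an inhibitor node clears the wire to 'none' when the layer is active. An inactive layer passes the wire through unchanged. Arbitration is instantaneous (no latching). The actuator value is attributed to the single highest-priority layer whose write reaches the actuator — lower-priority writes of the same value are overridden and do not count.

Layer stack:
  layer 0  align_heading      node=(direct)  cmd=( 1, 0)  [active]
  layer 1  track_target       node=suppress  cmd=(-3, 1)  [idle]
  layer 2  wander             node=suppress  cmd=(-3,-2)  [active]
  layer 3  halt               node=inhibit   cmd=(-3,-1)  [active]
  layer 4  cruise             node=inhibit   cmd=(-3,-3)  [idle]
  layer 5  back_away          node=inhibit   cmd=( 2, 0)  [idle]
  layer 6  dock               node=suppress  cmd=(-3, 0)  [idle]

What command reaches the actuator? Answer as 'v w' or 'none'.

none

L0 align_heading: active, feeds wire = (1, 0)
L1 track_target: idle → wire stays (1, 0)
L2 wander: active, suppressor → wire = (-3, -2)
L3 halt: active, inhibitor → wire = none
L4 cruise: idle → wire stays none
L5 back_away: idle → wire stays none
L6 dock: idle → wire stays none
actuator = none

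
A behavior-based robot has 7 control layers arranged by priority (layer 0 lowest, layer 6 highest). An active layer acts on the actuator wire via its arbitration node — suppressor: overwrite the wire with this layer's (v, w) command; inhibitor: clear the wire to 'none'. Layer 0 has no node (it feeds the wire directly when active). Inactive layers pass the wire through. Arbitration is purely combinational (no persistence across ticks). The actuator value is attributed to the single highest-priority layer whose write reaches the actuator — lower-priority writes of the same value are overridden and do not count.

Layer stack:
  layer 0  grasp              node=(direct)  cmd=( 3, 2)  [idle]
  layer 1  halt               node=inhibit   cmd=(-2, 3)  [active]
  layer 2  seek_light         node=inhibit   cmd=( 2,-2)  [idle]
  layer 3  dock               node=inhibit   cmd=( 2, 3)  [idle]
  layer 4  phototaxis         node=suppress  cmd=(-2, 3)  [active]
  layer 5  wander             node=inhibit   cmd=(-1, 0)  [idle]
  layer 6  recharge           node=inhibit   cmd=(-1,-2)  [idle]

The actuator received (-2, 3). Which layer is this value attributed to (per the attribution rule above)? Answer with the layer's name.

L0 grasp: idle → wire = none
L1 halt: active, inhibitor → wire = none
L2 seek_light: idle → wire stays none
L3 dock: idle → wire stays none
L4 phototaxis: active, suppressor → wire = (-2, 3)
L5 wander: idle → wire stays (-2, 3)
L6 recharge: idle → wire stays (-2, 3)
actuator = (-2, 3)
last writer: layer 4 = phototaxis

phototaxis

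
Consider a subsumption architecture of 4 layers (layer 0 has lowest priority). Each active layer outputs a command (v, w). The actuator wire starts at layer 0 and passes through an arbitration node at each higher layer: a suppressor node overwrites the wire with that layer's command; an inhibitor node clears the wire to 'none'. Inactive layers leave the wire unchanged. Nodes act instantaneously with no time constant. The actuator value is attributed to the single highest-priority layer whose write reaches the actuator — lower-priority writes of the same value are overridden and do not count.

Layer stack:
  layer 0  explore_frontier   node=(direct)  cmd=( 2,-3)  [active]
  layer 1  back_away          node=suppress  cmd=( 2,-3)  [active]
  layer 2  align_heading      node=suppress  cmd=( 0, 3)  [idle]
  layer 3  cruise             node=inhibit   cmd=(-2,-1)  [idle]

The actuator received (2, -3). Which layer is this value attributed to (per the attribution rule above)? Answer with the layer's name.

layer 0 (explore_frontier) active — direct: (2, -3)
layer 1 (back_away) active — suppresses: (2, -3)
layer 2 (align_heading) idle — unchanged: (2, -3)
layer 3 (cruise) idle — unchanged: (2, -3)
→ actuator (2, -3)
last writer: layer 1 = back_away

back_away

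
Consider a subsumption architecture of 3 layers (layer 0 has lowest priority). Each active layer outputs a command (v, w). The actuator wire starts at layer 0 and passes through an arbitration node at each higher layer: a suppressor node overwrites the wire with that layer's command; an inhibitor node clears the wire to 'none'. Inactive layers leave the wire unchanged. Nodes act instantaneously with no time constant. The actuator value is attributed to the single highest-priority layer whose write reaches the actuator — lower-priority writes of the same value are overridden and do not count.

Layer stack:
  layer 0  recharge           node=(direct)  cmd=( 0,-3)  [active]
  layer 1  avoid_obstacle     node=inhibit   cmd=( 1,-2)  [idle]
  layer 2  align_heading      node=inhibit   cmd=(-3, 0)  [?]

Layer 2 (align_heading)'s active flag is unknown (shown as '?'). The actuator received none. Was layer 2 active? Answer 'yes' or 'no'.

yes

If layer 2 is active=yes:
  actuator would be none
If layer 2 is active=no:
  actuator would be (0, -3)
Observed none, so layer 2 was active.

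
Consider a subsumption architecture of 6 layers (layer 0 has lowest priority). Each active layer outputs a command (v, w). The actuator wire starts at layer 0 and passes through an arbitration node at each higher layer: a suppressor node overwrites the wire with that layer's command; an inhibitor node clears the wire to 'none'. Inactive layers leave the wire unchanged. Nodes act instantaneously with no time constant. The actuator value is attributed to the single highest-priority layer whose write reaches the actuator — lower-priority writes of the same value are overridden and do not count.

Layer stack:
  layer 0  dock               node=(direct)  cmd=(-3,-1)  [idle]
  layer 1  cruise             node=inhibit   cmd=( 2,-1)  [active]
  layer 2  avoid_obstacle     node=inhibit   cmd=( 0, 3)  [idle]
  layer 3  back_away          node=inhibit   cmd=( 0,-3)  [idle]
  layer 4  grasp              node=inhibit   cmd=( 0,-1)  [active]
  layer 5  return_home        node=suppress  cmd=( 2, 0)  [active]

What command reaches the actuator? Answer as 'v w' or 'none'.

[0] dock off; wire := none
[1] cruise on (inhibit); wire := none
[2] avoid_obstacle off; pass none
[3] back_away off; pass none
[4] grasp on (inhibit); wire := none
[5] return_home on (suppress); wire := (2, 0)
output (2, 0)

2 0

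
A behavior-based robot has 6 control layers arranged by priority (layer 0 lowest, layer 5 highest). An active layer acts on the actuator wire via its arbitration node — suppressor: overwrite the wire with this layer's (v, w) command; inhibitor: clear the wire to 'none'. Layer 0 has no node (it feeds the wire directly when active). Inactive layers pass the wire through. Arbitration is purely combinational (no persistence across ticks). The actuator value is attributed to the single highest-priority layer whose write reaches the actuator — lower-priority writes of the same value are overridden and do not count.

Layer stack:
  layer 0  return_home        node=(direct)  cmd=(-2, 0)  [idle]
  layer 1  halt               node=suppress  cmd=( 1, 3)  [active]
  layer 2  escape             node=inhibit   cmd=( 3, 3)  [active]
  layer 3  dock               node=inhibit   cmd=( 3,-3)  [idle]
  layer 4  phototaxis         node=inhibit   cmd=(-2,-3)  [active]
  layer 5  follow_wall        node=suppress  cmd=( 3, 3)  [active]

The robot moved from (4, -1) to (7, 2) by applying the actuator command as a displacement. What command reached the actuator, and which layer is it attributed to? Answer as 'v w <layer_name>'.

displacement = (7, 2) − (4, -1) = (3, 3)
L0 return_home: idle → wire = none
L1 halt: active, suppressor → wire = (1, 3)
L2 escape: active, inhibitor → wire = none
L3 dock: idle → wire stays none
L4 phototaxis: active, inhibitor → wire = none
L5 follow_wall: active, suppressor → wire = (3, 3)
actuator = (3, 3) — from layer 5 (follow_wall)

3 3 follow_wall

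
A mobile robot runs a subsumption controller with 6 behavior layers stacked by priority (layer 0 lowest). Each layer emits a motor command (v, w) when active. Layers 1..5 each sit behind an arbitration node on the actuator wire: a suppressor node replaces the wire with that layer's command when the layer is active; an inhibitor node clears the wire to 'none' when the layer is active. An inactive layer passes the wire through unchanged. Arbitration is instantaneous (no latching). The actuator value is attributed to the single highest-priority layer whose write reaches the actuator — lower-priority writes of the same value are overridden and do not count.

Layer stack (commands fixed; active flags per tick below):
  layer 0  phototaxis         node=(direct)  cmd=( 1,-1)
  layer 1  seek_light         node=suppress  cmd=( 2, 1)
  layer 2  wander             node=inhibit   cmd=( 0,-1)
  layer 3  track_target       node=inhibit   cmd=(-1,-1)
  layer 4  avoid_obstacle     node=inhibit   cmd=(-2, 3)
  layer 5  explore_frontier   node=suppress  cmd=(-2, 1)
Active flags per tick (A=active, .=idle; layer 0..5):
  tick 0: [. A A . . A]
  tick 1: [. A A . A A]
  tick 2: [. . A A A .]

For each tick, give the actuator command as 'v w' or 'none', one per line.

-2 1
-2 1
none

tick 0:
  [0] phototaxis off; wire := none
  [1] seek_light on (suppress); wire := (2, 1)
  [2] wander on (inhibit); wire := none
  [3] track_target off; pass none
  [4] avoid_obstacle off; pass none
  [5] explore_frontier on (suppress); wire := (-2, 1)
  output (-2, 1)
tick 1:
  [0] phototaxis off; wire := none
  [1] seek_light on (suppress); wire := (2, 1)
  [2] wander on (inhibit); wire := none
  [3] track_target off; pass none
  [4] avoid_obstacle on (inhibit); wire := none
  [5] explore_frontier on (suppress); wire := (-2, 1)
  output (-2, 1)
tick 2:
  [0] phototaxis off; wire := none
  [1] seek_light off; pass none
  [2] wander on (inhibit); wire := none
  [3] track_target on (inhibit); wire := none
  [4] avoid_obstacle on (inhibit); wire := none
  [5] explore_frontier off; pass none
  output none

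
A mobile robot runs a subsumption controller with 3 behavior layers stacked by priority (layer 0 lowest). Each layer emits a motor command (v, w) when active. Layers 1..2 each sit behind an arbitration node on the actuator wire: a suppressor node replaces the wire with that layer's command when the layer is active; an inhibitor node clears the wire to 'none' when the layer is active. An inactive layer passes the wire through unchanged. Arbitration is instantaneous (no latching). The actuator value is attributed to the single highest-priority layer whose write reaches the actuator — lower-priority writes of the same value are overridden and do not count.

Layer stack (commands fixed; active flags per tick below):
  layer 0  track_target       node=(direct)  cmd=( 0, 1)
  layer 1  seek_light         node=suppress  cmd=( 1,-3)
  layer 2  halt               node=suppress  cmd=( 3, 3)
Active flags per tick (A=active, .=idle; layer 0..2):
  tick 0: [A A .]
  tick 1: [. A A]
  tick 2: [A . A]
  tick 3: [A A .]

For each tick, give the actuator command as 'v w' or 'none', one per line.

tick 0:
  L0 track_target: active, feeds wire = (0, 1)
  L1 seek_light: active, suppressor → wire = (1, -3)
  L2 halt: idle → wire stays (1, -3)
  actuator = (1, -3)
tick 1:
  L0 track_target: idle → wire = none
  L1 seek_light: active, suppressor → wire = (1, -3)
  L2 halt: active, suppressor → wire = (3, 3)
  actuator = (3, 3)
tick 2:
  L0 track_target: active, feeds wire = (0, 1)
  L1 seek_light: idle → wire stays (0, 1)
  L2 halt: active, suppressor → wire = (3, 3)
  actuator = (3, 3)
tick 3:
  L0 track_target: active, feeds wire = (0, 1)
  L1 seek_light: active, suppressor → wire = (1, -3)
  L2 halt: idle → wire stays (1, -3)
  actuator = (1, -3)

1 -3
3 3
3 3
1 -3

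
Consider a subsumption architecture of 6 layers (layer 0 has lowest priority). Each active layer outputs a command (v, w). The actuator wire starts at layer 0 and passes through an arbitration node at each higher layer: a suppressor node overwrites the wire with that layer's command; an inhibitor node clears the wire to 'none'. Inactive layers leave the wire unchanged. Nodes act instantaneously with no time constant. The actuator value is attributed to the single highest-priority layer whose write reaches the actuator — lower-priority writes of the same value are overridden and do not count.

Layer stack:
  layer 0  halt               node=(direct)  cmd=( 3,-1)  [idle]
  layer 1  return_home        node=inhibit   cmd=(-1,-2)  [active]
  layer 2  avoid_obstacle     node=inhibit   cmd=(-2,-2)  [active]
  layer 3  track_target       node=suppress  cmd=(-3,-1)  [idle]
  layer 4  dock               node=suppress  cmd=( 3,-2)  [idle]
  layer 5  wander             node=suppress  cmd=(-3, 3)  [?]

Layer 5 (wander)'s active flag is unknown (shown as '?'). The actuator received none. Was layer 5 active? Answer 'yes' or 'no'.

no

If layer 5 is active=yes:
  actuator would be (-3, 3)
If layer 5 is active=no:
  actuator would be none
Observed none, so layer 5 was idle.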